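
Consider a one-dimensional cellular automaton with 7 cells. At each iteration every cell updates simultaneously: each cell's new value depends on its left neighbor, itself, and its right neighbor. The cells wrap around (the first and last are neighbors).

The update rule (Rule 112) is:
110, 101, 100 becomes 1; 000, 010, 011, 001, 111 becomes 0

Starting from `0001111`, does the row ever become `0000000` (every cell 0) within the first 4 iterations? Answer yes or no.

1000001
1100000
0110000
0011000
iteration 4 is 0011000, still not uniform 0

no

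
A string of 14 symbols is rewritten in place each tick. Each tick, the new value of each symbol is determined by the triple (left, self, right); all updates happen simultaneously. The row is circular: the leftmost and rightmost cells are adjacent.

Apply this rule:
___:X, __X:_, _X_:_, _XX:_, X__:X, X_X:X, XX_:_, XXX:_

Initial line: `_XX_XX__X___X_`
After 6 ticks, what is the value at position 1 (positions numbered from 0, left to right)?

___X__X__XX__X
XX__X__X___X__
__X__X__XX__X_
X__X__X___X__X
_X__X__XX__X__
__X__X___X__XX
position 1 holds _

_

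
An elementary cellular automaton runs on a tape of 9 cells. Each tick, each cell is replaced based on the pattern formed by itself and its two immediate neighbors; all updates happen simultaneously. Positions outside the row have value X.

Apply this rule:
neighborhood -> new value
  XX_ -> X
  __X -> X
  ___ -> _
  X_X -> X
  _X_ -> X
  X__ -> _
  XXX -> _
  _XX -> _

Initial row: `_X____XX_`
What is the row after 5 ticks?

XX___X_XX
_X__XXX__
XX_X__X_X
_XXX_XXX_
X__XX__XX

X__XX__XX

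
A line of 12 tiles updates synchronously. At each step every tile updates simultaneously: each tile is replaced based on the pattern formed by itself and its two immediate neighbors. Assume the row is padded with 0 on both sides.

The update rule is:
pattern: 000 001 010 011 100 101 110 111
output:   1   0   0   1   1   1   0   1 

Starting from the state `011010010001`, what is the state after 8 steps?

010101001100
001010101011
100101010110
010010101101
001001011010
100100110101
010010101010
001001010101

001001010101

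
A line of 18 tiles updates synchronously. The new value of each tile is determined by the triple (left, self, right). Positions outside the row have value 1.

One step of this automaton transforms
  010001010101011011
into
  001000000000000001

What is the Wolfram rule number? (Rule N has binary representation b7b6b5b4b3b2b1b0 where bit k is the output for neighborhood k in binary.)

144

position 17: 111 → 1  (bit 7 = 1)
position 14: 110 → 0  (bit 6 = 0)
position 0: 101 → 0  (bit 5 = 0)
position 2: 100 → 1  (bit 4 = 1)
position 13: 011 → 0  (bit 3 = 0)
position 1: 010 → 0  (bit 2 = 0)
position 4: 001 → 0  (bit 1 = 0)
position 3: 000 → 0  (bit 0 = 0)
bits b7..b0 = 10010000 = 144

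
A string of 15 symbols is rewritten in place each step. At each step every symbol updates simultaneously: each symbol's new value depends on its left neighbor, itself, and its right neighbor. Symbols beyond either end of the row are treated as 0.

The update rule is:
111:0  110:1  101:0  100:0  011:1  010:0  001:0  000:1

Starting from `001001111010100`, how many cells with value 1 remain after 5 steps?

step 1: 100001001000001
step 2: 001100000011100
step 3: 101101111010101
step 4: 001101001000000
step 5: 101100000011111
count of 1: 8

8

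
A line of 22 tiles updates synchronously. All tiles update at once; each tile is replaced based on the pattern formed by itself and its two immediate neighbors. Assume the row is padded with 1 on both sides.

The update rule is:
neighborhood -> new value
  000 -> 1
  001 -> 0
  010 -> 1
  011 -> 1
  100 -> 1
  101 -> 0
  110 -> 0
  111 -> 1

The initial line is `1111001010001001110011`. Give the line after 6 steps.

step 1: 1110101011101101101011
step 2: 1100101011001001001011
step 3: 1010101010101101101011
step 4: 0010101010101001001011
step 5: 1010101010101101101011  (repeats step 3; period 2)
step 6: 0010101010101001001011

0010101010101001001011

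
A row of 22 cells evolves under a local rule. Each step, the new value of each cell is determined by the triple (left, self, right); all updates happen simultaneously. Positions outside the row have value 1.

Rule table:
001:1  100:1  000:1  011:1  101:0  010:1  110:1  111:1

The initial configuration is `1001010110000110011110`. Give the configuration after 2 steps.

step 1: 1111010111111111111110
step 2: 1111010111111111111110

1111010111111111111110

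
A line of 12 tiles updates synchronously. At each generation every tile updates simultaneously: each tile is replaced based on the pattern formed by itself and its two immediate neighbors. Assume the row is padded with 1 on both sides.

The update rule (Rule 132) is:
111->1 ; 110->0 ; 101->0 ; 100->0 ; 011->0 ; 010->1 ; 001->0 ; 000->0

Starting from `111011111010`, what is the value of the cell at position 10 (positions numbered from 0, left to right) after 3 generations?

1

generation 1: 110001110010
generation 2: 100000100010
generation 3: 000000100010
position 10 holds 1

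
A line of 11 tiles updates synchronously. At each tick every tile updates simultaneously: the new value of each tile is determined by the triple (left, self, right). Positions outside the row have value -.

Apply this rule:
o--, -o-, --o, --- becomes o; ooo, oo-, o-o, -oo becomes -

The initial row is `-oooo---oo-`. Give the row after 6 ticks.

o----ooo--o
ooooo---ooo
-----ooo---
ooooo---ooo  (repeats tick 2; period 2)
tick 6: ooooo---ooo

ooooo---ooo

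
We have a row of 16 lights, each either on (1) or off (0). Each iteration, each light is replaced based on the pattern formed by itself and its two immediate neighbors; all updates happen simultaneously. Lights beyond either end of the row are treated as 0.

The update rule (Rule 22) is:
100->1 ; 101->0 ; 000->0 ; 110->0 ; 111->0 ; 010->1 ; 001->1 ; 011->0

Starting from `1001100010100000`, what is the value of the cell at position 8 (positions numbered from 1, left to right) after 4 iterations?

1110010110110000
0001110000001000
0010001000011100
0111011100100010
position 8 holds 1

1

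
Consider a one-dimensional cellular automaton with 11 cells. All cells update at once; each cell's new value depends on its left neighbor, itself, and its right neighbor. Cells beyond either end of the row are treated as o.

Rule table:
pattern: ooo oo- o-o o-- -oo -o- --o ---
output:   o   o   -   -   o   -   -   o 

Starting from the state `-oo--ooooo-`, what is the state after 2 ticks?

-oo--ooooo-

tick 1: -oo--ooooo-  (fixed point — unchanged through tick 2)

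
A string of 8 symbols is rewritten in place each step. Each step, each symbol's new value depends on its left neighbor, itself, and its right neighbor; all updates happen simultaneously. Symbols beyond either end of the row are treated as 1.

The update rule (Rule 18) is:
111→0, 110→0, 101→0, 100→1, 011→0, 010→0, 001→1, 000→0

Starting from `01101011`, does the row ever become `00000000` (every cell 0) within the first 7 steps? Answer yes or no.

step 1: 00000000
all cells are 0 at step 1

yes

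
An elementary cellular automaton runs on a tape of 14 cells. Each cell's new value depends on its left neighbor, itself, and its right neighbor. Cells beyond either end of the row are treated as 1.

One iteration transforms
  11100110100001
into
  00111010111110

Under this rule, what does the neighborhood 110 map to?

1

At position 2 the neighborhood is 110; the next row has 1 there.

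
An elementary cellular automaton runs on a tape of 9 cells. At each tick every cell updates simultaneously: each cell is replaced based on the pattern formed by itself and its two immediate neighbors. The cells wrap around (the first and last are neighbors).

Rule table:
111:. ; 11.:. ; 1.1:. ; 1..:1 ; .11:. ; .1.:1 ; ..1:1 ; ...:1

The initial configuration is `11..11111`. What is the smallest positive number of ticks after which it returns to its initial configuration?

2

..11.....
11..11111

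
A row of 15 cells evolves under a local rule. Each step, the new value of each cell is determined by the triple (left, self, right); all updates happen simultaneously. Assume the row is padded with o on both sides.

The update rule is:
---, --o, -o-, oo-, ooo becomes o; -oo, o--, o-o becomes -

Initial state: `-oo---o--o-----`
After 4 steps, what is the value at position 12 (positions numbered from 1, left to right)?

o

--o-ooo-oo-oooo
-oo--oo--o--ooo
--o-o-o-oo-o-oo
-oo-o-o--o-o--o
position 12 holds o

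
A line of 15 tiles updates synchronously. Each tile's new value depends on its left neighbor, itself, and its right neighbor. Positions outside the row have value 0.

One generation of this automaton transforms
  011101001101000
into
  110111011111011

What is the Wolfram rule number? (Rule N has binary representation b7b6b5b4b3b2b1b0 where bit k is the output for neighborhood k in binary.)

111

position 2: 111 → 0  (bit 7 = 0)
position 3: 110 → 1  (bit 6 = 1)
position 4: 101 → 1  (bit 5 = 1)
position 6: 100 → 0  (bit 4 = 0)
position 1: 011 → 1  (bit 3 = 1)
position 5: 010 → 1  (bit 2 = 1)
position 0: 001 → 1  (bit 1 = 1)
position 13: 000 → 1  (bit 0 = 1)
bits b7..b0 = 01101111 = 111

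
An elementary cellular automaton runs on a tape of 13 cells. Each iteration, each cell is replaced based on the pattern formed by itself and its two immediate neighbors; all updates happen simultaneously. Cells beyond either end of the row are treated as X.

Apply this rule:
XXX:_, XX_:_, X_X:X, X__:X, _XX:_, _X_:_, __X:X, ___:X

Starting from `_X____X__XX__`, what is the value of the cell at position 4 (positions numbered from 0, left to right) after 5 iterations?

X

X_XXXX_XX__XX
_X____X__XX__  (repeats iteration 0; period 2)
iteration 5: X_XXXX_XX__XX
position 4 holds X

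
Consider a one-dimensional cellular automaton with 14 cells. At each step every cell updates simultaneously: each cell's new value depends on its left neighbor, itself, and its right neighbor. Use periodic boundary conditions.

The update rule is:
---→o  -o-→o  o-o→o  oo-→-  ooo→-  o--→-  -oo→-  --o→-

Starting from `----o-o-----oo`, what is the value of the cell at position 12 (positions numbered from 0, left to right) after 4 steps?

step 1: -oo-ooo-ooo---
step 2: ---o---o----oo
step 3: -o-o-o-o-oo---
step 4: -oooooooo---oo
position 12 holds o

o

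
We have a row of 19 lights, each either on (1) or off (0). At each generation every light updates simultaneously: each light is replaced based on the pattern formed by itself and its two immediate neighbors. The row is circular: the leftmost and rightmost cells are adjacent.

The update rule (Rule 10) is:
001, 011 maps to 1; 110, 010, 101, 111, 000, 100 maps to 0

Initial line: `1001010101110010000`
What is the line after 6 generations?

0010000001000100001
0100000010001000010
1000000100010000100
0000001000100001001
0000010001000010010
0000100010000100100

0000100010000100100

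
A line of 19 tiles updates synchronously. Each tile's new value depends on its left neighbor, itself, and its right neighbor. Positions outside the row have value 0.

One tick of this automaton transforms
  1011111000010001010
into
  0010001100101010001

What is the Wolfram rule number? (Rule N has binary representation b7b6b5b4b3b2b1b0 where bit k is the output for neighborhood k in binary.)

90

position 3: 111 → 0  (bit 7 = 0)
position 6: 110 → 1  (bit 6 = 1)
position 1: 101 → 0  (bit 5 = 0)
position 7: 100 → 1  (bit 4 = 1)
position 2: 011 → 1  (bit 3 = 1)
position 0: 010 → 0  (bit 2 = 0)
position 10: 001 → 1  (bit 1 = 1)
position 8: 000 → 0  (bit 0 = 0)
bits b7..b0 = 01011010 = 90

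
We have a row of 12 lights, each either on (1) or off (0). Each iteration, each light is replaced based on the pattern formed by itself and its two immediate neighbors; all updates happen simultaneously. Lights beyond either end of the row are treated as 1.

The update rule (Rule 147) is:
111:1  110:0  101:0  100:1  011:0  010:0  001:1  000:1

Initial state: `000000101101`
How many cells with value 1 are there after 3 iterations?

9

iteration 1: 111111000000
iteration 2: 111110111111
iteration 3: 111100011111
count of 1: 9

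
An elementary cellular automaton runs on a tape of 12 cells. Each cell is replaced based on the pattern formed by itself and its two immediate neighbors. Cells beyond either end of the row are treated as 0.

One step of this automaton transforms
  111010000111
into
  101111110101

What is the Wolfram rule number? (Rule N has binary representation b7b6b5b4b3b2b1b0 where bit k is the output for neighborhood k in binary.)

125

position 1: 111 → 0  (bit 7 = 0)
position 2: 110 → 1  (bit 6 = 1)
position 3: 101 → 1  (bit 5 = 1)
position 5: 100 → 1  (bit 4 = 1)
position 0: 011 → 1  (bit 3 = 1)
position 4: 010 → 1  (bit 2 = 1)
position 8: 001 → 0  (bit 1 = 0)
position 6: 000 → 1  (bit 0 = 1)
bits b7..b0 = 01111101 = 125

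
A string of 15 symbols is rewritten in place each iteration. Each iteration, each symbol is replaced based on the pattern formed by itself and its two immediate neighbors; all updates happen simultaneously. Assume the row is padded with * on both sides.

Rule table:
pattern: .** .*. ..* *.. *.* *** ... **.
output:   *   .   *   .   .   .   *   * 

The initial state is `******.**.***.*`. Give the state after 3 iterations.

.....*.**.*.*.*
.****..**.....*
.*..*.***.*****

.*..*.***.*****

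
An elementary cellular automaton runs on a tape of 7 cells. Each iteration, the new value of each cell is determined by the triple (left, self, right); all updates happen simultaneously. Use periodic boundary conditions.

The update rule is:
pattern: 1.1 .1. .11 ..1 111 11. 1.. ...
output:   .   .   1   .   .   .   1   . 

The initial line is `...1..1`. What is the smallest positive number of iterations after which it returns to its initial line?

1...1..
.1...1.
..1...1
1..1...
.1..1..
..1..1.
...1..1

7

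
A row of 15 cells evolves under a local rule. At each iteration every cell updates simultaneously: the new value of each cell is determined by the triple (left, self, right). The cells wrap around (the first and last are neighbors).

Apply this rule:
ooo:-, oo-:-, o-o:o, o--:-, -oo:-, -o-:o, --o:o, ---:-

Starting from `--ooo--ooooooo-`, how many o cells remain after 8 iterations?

4

iteration 1: -o----o--------
iteration 2: oo---oo--------
iteration 3: ----o---------o
iteration 4: ---oo--------oo
iteration 5: --o---------o--
iteration 6: -oo--------oo--
iteration 7: o---------o----
iteration 8: o--------oo---o
count of o: 4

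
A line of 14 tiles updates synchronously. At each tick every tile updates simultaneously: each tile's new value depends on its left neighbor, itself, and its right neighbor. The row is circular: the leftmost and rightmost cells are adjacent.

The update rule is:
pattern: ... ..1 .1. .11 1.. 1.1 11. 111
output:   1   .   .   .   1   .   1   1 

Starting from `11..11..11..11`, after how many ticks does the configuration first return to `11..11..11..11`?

111..11..11..1
1111..11..11..
.1111..11..11.
..1111..11..11
1..1111..11..1
11..1111..11..
.11..1111..11.
..11..1111..11
1..11..1111..1
11..11..1111..
.11..11..1111.
..11..11..1111
1..11..11..111
11..11..11..11

14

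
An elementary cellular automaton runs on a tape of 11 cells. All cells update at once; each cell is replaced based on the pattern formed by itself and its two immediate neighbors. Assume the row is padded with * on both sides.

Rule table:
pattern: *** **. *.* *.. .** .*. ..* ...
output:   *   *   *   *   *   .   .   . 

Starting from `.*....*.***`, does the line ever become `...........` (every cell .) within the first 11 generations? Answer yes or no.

no

*.*....****
**.*...****
***.*..****
****.*.****
*****.*****
***********
***********  (fixed point — unchanged through generation 11)
generation 11 is ***********, still not uniform .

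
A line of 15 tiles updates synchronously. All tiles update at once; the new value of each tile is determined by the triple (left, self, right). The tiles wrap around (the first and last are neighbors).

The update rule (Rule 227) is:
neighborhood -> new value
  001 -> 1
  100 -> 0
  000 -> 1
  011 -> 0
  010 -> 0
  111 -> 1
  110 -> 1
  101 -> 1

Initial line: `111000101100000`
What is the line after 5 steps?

step 1: 011011010101111
step 2: 101101101010111
step 3: 110110110101011
step 4: 111011011010101
step 5: 111101101101010

111101101101010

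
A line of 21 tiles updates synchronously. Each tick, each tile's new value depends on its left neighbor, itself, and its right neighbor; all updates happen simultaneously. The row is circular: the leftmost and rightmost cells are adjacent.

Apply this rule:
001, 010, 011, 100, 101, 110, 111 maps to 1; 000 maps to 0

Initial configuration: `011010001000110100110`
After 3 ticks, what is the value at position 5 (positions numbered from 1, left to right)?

111111011101111111111
111111111111111111111
111111111111111111111
position 5 holds 1

1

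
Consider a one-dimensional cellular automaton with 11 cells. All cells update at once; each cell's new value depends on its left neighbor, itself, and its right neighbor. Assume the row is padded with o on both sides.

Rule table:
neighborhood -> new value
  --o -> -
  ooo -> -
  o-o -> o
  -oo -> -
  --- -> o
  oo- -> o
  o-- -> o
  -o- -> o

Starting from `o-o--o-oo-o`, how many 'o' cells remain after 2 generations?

oooo-oo-oo-
---oo-oo-oo
count of o: 6

6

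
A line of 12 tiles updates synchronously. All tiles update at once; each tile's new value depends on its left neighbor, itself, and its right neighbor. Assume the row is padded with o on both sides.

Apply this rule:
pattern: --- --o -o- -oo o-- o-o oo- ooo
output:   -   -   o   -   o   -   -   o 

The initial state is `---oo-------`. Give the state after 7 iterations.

-oo--oo-----

o----o------
-o---oo-----
-oo----o----
---o---oo---
o--oo----o--
-o---o---oo-
-oo--oo-----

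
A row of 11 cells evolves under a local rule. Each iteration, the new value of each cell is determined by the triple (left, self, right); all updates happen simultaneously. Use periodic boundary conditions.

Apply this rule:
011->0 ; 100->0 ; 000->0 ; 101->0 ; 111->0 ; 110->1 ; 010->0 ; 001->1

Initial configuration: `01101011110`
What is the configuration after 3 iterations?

iteration 1: 10100000010
iteration 2: 00000000100
iteration 3: 00000001000

00000001000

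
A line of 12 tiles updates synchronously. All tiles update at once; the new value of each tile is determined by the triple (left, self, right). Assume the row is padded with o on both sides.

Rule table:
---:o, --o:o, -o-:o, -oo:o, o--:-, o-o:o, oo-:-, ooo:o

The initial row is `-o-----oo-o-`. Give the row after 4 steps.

ooooo-oooooo

oo-ooooo-ooo
o-ooooo-oooo
-ooooo-ooooo
ooooo-oooooo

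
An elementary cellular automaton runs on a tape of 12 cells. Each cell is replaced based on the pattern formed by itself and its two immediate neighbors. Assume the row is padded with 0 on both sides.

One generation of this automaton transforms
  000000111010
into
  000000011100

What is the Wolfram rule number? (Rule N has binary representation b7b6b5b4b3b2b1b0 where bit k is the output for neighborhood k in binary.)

224

position 7: 111 → 1  (bit 7 = 1)
position 8: 110 → 1  (bit 6 = 1)
position 9: 101 → 1  (bit 5 = 1)
position 11: 100 → 0  (bit 4 = 0)
position 6: 011 → 0  (bit 3 = 0)
position 10: 010 → 0  (bit 2 = 0)
position 5: 001 → 0  (bit 1 = 0)
position 0: 000 → 0  (bit 0 = 0)
bits b7..b0 = 11100000 = 224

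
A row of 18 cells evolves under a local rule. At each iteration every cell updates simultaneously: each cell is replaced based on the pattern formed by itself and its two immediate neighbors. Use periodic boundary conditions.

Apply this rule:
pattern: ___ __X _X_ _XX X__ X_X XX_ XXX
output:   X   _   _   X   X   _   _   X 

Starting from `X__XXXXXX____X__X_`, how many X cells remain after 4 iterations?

iteration 1: _X_XXXXX_XXX__X___
iteration 2: ___XXXX__XX_X__XXX
iteration 3: XX_XXX_X_X___X_XX_
iteration 4: X__XX_____XX___X__
count of X: 6

6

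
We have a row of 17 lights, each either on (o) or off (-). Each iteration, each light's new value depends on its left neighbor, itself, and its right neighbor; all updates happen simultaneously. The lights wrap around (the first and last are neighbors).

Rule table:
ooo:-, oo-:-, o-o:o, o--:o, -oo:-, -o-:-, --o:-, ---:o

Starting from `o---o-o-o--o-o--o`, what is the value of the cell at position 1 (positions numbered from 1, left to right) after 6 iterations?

-

-oo--o-o-o--o-o--
---o--o-o-o--o-oo
oo--o--o-o-o--o--
--o--o--o-o-o--o-
o--o--o--o-o-o--o
-o--o--o--o-o-o--
position 1 holds -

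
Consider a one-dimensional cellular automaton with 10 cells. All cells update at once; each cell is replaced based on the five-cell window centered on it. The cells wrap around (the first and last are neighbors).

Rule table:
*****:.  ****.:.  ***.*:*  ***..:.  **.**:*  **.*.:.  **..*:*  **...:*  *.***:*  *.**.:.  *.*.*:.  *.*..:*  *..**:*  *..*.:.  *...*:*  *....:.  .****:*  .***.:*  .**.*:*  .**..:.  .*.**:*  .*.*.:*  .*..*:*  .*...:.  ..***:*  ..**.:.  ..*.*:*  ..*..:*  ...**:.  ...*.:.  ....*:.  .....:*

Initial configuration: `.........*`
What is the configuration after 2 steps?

****...*.*

..*****..*
****...*.*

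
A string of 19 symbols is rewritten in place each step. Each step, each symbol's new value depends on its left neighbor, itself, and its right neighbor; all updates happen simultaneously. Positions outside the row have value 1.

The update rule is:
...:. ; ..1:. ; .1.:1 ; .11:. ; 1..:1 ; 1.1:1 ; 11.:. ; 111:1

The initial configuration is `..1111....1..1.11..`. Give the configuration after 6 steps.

1..11.1...11.11..1.
.1...111....1..1.11
111...1.1...11.11.1
11.1..1111....1..1.
1.111..11.1...11.11
.1.1.1...111....1.1

.1.1.1...111....1.1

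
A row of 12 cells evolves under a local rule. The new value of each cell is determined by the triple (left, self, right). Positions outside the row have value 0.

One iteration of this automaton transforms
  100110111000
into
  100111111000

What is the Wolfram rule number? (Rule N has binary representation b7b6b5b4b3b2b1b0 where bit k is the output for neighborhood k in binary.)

236

position 7: 111 → 1  (bit 7 = 1)
position 4: 110 → 1  (bit 6 = 1)
position 5: 101 → 1  (bit 5 = 1)
position 1: 100 → 0  (bit 4 = 0)
position 3: 011 → 1  (bit 3 = 1)
position 0: 010 → 1  (bit 2 = 1)
position 2: 001 → 0  (bit 1 = 0)
position 10: 000 → 0  (bit 0 = 0)
bits b7..b0 = 11101100 = 236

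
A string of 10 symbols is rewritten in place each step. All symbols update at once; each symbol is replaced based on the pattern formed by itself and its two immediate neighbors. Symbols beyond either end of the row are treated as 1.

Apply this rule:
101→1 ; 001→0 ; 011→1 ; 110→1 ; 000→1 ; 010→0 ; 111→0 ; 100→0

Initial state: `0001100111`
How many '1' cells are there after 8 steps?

step 1: 0101100100
step 2: 1011100000
step 3: 1110101110
step 4: 0011011011
step 5: 0011111110
step 6: 0010000011
step 7: 0000111010
step 8: 0110101101
count of 1: 6

6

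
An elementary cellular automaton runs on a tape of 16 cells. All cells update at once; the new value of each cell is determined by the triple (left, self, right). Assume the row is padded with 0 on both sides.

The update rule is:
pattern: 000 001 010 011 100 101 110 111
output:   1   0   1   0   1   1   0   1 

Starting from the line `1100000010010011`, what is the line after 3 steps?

0011111011011000
1001110100100111
1100101110110010

1100101110110010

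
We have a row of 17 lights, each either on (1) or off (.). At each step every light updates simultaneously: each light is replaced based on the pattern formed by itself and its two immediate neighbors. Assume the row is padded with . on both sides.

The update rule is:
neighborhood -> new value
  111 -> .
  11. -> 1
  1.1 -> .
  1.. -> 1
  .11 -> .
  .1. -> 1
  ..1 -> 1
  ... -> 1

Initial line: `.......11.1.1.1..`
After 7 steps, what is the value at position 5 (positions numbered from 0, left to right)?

1

1111111.1.1.1.111
......1.1.1.1...1
1111111.1.1.11111
......1.1.1.....1
1111111.1.1111111
......1.1.......1
1111111.111111111
position 5 holds 1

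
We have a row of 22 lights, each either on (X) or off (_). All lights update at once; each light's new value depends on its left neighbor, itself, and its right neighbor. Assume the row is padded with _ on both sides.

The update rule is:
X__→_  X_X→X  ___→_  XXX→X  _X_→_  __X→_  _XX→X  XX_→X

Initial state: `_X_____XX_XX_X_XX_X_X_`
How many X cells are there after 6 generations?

_______XXXXXX_XXXX_X__
_______XXXXXXXXXXXX___
_______XXXXXXXXXXXX___  (fixed point — unchanged through generation 6)
count of X: 12

12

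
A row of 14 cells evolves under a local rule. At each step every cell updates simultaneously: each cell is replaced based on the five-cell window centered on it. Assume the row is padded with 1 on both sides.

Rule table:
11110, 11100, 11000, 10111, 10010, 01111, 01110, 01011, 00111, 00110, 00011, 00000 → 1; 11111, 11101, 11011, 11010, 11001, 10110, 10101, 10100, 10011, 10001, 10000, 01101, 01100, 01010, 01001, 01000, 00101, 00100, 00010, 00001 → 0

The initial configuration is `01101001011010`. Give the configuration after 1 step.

00000010100001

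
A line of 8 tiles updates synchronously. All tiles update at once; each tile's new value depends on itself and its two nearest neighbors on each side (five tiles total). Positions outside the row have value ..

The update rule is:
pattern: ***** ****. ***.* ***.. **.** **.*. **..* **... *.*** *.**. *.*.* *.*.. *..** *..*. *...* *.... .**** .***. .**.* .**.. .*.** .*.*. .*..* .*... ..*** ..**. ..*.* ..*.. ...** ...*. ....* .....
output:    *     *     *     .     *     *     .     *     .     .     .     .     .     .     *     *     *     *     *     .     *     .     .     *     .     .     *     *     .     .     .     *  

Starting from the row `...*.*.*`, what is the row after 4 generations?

*..*....
*..*****
*...***.
***..*.*

***..*.*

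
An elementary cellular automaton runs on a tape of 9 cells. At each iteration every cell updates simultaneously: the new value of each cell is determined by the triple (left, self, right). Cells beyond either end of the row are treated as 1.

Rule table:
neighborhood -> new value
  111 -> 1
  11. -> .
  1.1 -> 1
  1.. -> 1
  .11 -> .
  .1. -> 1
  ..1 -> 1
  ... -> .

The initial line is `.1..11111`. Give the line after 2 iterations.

1111.1111
111.1.111

111.1.111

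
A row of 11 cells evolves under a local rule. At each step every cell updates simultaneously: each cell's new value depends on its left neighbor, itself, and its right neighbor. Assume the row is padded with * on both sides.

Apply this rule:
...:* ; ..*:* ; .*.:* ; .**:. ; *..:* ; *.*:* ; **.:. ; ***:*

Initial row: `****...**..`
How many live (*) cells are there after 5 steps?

***.***..**
**.*.*.**.*
*.*****..*.
.*.***.****
***.*.*.***
count of *: 8

8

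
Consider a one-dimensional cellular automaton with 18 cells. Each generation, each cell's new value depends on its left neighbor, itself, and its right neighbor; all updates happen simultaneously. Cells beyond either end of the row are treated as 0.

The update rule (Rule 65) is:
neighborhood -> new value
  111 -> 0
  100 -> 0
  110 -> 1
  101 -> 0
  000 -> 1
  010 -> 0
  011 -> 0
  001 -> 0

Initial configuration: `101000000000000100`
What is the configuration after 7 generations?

000011111111110001
111000000000010100
001011111111000001
100000000001011100
001111111100000101
100000000101110000
001111110000010111

001111110000010111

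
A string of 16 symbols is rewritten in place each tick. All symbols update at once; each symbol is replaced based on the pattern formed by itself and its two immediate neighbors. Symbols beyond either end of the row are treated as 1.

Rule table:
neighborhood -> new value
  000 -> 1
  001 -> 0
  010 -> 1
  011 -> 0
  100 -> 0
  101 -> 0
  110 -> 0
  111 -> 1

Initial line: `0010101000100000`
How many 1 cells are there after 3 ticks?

6

0010101010101110
0010101010100100
0010101010100100
count of 1: 6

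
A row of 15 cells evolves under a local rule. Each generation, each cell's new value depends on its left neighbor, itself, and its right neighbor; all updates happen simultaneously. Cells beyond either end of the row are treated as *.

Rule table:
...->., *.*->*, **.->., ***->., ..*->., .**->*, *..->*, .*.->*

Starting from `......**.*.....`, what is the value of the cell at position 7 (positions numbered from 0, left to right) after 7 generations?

.

*.....*.***....
.*....***..*...
***...*..*.**..
...*..**.***.*.
*..**.*.**..***
.*.*.****.*.*..
******...*****.
position 7 holds .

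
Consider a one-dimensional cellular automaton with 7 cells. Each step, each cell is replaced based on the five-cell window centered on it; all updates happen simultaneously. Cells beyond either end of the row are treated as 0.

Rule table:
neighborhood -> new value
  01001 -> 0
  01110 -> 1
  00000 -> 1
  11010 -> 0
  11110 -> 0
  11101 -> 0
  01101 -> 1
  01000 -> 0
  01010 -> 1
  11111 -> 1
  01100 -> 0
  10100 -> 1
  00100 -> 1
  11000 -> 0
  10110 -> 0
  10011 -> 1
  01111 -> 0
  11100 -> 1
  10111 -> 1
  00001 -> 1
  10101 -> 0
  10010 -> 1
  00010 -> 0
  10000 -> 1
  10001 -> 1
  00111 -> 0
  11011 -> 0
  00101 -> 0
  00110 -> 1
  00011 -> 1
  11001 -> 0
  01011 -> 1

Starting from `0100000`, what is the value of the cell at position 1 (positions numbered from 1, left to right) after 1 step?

step 1: 0101111
position 1 holds 0

0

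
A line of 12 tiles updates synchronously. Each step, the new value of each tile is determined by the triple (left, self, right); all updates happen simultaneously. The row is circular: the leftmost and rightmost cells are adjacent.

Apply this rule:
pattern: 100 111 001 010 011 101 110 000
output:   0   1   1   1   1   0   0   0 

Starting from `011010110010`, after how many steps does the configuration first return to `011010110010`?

110010100110
100110101100
101100101001
001001101011
011011001010
110010011010
100110110010
101100100110
101001101100
101011001001
001010011011
011010110010

12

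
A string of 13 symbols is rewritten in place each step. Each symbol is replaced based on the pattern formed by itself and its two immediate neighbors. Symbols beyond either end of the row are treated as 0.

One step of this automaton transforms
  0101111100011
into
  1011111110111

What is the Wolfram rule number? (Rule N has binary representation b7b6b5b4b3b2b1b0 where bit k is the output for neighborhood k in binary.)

250

position 4: 111 → 1  (bit 7 = 1)
position 7: 110 → 1  (bit 6 = 1)
position 2: 101 → 1  (bit 5 = 1)
position 8: 100 → 1  (bit 4 = 1)
position 3: 011 → 1  (bit 3 = 1)
position 1: 010 → 0  (bit 2 = 0)
position 0: 001 → 1  (bit 1 = 1)
position 9: 000 → 0  (bit 0 = 0)
bits b7..b0 = 11111010 = 250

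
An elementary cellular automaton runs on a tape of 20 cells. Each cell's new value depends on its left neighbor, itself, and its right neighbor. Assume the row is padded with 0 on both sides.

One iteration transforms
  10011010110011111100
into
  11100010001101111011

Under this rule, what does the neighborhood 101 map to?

At position 5 the neighborhood is 101; the next row has 0 there.

0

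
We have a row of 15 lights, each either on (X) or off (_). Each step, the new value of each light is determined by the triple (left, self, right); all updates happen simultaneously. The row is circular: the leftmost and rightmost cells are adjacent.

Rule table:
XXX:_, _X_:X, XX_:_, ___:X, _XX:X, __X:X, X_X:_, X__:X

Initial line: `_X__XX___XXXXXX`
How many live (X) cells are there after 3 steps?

step 1: _XXXX_XXXX_____
step 2: XX____X___XXXXX
step 3: __XXXXXXXXX____
count of X: 9

9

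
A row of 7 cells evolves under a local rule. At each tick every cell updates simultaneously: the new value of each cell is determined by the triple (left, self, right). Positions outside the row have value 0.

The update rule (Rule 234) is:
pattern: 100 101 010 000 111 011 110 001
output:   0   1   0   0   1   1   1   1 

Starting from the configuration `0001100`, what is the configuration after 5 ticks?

1111100

0011100
0111100
1111100
1111100  (fixed point — unchanged through tick 5)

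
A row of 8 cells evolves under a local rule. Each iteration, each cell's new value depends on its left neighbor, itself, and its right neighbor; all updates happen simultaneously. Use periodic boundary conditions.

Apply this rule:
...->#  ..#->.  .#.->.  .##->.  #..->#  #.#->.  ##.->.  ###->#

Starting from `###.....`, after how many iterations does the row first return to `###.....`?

iteration 1: .#.####.
iteration 2: ....##.#
iteration 3: ###.....

3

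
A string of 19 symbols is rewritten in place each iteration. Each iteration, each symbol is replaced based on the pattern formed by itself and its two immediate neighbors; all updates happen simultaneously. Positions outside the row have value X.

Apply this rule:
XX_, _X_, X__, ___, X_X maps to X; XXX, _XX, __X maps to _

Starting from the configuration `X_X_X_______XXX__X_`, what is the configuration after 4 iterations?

________XXX__XX__XX

iteration 1: XXXXXXXXXXX___XX_XX
iteration 2: __________XXX__XX__
iteration 3: XXXXXXXXX___XX__XX_
iteration 4: ________XXX__XX__XX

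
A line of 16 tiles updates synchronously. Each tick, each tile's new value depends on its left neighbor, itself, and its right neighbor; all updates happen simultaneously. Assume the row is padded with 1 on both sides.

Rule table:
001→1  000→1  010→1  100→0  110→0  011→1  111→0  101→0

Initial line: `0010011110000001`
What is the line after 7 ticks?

tick 1: 0110110000111111
tick 2: 0100100111100000
tick 3: 0101101100001111
tick 4: 0101001001111000
tick 5: 0101011011000011
tick 6: 0101010010011110
tick 7: 0101010110110000

0101010110110000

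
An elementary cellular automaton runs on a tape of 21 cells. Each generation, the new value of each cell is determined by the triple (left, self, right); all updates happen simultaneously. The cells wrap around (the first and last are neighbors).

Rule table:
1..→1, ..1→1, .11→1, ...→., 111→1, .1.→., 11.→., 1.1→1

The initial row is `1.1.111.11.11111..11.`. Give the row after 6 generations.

1.11.11111.111.1.1.11

.1.111.11.11111.111.1
1.111.11.11111.111.1.
.111.11.11111.111.1.1
111.11.11111.111.1.1.
11.11.11111.111.1.1.1
1.11.11111.111.1.1.11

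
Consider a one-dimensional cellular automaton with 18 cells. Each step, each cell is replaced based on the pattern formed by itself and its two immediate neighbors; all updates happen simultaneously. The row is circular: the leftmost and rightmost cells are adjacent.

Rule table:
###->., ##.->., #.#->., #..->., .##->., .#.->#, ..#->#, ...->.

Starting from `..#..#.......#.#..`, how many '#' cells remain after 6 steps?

2

.##.##......##.#..
#..........#...#..
#.........##..##.#
.........#...#....
........##..##....
.......#...#......
count of #: 2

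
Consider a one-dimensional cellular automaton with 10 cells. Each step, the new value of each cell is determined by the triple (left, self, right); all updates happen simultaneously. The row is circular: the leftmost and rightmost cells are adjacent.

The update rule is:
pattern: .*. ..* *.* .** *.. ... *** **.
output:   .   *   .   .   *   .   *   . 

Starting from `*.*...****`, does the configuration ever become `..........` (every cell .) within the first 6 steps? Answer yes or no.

no

step 1: ...*.*.***
step 2: *.*.....*.
step 3: ...*...*..
step 4: ..*.*.*.*.
step 5: .*.......*
step 6: ..*.....*.
step 6 is ..*.....*., still not uniform .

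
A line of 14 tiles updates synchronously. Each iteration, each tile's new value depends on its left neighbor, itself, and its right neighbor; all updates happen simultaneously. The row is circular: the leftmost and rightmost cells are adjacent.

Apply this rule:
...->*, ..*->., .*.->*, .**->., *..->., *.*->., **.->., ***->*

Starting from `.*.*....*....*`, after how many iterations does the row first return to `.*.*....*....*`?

.*.*.**.*.**.*
.*.*....*....*

2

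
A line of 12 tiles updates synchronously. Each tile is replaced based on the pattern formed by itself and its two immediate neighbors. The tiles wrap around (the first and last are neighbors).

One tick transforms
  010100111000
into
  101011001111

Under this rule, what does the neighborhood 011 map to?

0

At position 6 the neighborhood is 011; the next row has 0 there.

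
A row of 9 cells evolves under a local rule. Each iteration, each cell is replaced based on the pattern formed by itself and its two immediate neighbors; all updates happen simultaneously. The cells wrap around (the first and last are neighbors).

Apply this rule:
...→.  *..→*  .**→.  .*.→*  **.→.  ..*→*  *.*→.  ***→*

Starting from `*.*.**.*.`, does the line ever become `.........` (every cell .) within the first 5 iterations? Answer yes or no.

no

*.*....*.
*.**..**.
*...**...
**.*..*.*
*..****..
iteration 5 is *..****.., still not uniform .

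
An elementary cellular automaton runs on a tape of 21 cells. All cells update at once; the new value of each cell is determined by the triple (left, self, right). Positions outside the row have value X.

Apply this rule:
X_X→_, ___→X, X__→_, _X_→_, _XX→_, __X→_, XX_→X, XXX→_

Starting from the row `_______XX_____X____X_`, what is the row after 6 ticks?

___XXX__X_XXXXXXXX___

_XXXXX__X_XXX___XX___
_____X______X_X__X_X_
_XXX___XXXX__________
___X_X____X_XXXXXXXX_
_X_____XX__________X_
___XXX__X_XXXXXXXX___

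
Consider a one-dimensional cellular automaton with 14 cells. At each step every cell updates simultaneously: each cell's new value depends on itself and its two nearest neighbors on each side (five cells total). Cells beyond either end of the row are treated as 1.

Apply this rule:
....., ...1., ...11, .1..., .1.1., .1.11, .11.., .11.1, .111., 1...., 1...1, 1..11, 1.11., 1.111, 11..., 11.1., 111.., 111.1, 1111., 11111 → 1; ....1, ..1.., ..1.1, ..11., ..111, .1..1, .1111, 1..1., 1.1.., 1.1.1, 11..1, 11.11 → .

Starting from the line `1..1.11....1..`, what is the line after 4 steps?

11111..1.1111.

step 1: 1...11111.1..1
step 2: 1111..1111..1.
step 3: 1111.1..11...1
step 4: 11111..1.1111.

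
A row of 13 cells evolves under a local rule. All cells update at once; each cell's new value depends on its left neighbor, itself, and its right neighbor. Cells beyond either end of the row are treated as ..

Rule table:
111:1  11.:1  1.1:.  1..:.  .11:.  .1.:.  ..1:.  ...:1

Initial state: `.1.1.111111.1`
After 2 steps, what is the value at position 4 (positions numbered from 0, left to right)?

1

......11111..
11111..1111.1
position 4 holds 1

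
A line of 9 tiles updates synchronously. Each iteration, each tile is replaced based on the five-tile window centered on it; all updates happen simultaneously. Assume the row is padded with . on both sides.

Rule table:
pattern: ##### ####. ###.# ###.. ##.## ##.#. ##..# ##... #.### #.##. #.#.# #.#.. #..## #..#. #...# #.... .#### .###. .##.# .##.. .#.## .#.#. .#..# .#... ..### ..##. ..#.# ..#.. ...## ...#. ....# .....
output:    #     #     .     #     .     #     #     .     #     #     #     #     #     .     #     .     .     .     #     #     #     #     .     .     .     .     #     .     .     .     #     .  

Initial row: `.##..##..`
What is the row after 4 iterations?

.#.......

..###.#..
#....##..
...#..#..
.#.......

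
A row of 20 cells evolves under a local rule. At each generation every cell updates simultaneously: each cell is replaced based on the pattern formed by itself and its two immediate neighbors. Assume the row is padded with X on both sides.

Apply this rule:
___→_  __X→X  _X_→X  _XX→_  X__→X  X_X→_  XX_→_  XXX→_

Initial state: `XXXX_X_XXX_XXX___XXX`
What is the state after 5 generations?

_____X________X_X___
X___XXX______XX_XX_X
_X_X___X____X_______
_X_XX_XXX__XXX_____X
_X_______XX___X___X_

_X_______XX___X___X_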